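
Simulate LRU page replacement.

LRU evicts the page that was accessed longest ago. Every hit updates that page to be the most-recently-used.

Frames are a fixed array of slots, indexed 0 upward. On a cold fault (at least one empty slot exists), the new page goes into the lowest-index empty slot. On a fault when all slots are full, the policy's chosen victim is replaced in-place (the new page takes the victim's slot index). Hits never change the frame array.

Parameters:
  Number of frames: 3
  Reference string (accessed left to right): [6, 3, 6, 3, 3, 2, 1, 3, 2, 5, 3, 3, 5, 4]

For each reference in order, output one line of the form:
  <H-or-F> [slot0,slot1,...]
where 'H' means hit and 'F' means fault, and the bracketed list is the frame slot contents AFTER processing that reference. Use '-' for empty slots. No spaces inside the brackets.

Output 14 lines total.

F [6,-,-]
F [6,3,-]
H [6,3,-]
H [6,3,-]
H [6,3,-]
F [6,3,2]
F [1,3,2]
H [1,3,2]
H [1,3,2]
F [5,3,2]
H [5,3,2]
H [5,3,2]
H [5,3,2]
F [5,3,4]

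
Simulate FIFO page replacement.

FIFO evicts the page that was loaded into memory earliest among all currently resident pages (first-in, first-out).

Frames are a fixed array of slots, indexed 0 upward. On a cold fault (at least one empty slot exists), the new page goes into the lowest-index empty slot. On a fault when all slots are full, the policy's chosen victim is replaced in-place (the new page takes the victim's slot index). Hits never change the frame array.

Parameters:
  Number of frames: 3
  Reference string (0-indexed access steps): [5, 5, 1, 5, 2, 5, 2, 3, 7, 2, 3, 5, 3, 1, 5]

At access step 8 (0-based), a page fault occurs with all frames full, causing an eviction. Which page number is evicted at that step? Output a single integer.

Step 0: ref 5 -> FAULT, frames=[5,-,-]
Step 1: ref 5 -> HIT, frames=[5,-,-]
Step 2: ref 1 -> FAULT, frames=[5,1,-]
Step 3: ref 5 -> HIT, frames=[5,1,-]
Step 4: ref 2 -> FAULT, frames=[5,1,2]
Step 5: ref 5 -> HIT, frames=[5,1,2]
Step 6: ref 2 -> HIT, frames=[5,1,2]
Step 7: ref 3 -> FAULT, evict 5, frames=[3,1,2]
Step 8: ref 7 -> FAULT, evict 1, frames=[3,7,2]
At step 8: evicted page 1

Answer: 1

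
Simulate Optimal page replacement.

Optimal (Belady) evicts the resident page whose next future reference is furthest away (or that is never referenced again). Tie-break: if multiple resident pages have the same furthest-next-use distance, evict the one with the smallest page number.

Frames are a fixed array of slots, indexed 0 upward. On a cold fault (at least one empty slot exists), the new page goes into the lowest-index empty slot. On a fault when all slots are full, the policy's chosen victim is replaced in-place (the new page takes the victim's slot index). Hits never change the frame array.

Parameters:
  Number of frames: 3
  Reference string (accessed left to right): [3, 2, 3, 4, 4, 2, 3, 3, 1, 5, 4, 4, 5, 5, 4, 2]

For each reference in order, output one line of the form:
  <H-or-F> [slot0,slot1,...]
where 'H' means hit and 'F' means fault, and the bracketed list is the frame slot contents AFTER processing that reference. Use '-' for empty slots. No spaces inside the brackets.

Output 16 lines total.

F [3,-,-]
F [3,2,-]
H [3,2,-]
F [3,2,4]
H [3,2,4]
H [3,2,4]
H [3,2,4]
H [3,2,4]
F [1,2,4]
F [5,2,4]
H [5,2,4]
H [5,2,4]
H [5,2,4]
H [5,2,4]
H [5,2,4]
H [5,2,4]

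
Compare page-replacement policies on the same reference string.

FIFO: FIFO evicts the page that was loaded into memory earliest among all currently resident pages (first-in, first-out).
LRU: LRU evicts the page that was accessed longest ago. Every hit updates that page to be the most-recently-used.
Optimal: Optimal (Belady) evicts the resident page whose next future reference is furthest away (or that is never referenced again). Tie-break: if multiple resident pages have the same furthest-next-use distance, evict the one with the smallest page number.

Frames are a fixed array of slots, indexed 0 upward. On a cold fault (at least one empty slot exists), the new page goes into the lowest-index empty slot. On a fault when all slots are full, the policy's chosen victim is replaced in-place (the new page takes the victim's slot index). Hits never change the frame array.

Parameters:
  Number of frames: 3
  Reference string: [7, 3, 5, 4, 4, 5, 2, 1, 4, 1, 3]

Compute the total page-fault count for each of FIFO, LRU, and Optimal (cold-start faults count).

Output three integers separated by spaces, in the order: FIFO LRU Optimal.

Answer: 7 8 6

Derivation:
--- FIFO ---
  step 0: ref 7 -> FAULT, frames=[7,-,-] (faults so far: 1)
  step 1: ref 3 -> FAULT, frames=[7,3,-] (faults so far: 2)
  step 2: ref 5 -> FAULT, frames=[7,3,5] (faults so far: 3)
  step 3: ref 4 -> FAULT, evict 7, frames=[4,3,5] (faults so far: 4)
  step 4: ref 4 -> HIT, frames=[4,3,5] (faults so far: 4)
  step 5: ref 5 -> HIT, frames=[4,3,5] (faults so far: 4)
  step 6: ref 2 -> FAULT, evict 3, frames=[4,2,5] (faults so far: 5)
  step 7: ref 1 -> FAULT, evict 5, frames=[4,2,1] (faults so far: 6)
  step 8: ref 4 -> HIT, frames=[4,2,1] (faults so far: 6)
  step 9: ref 1 -> HIT, frames=[4,2,1] (faults so far: 6)
  step 10: ref 3 -> FAULT, evict 4, frames=[3,2,1] (faults so far: 7)
  FIFO total faults: 7
--- LRU ---
  step 0: ref 7 -> FAULT, frames=[7,-,-] (faults so far: 1)
  step 1: ref 3 -> FAULT, frames=[7,3,-] (faults so far: 2)
  step 2: ref 5 -> FAULT, frames=[7,3,5] (faults so far: 3)
  step 3: ref 4 -> FAULT, evict 7, frames=[4,3,5] (faults so far: 4)
  step 4: ref 4 -> HIT, frames=[4,3,5] (faults so far: 4)
  step 5: ref 5 -> HIT, frames=[4,3,5] (faults so far: 4)
  step 6: ref 2 -> FAULT, evict 3, frames=[4,2,5] (faults so far: 5)
  step 7: ref 1 -> FAULT, evict 4, frames=[1,2,5] (faults so far: 6)
  step 8: ref 4 -> FAULT, evict 5, frames=[1,2,4] (faults so far: 7)
  step 9: ref 1 -> HIT, frames=[1,2,4] (faults so far: 7)
  step 10: ref 3 -> FAULT, evict 2, frames=[1,3,4] (faults so far: 8)
  LRU total faults: 8
--- Optimal ---
  step 0: ref 7 -> FAULT, frames=[7,-,-] (faults so far: 1)
  step 1: ref 3 -> FAULT, frames=[7,3,-] (faults so far: 2)
  step 2: ref 5 -> FAULT, frames=[7,3,5] (faults so far: 3)
  step 3: ref 4 -> FAULT, evict 7, frames=[4,3,5] (faults so far: 4)
  step 4: ref 4 -> HIT, frames=[4,3,5] (faults so far: 4)
  step 5: ref 5 -> HIT, frames=[4,3,5] (faults so far: 4)
  step 6: ref 2 -> FAULT, evict 5, frames=[4,3,2] (faults so far: 5)
  step 7: ref 1 -> FAULT, evict 2, frames=[4,3,1] (faults so far: 6)
  step 8: ref 4 -> HIT, frames=[4,3,1] (faults so far: 6)
  step 9: ref 1 -> HIT, frames=[4,3,1] (faults so far: 6)
  step 10: ref 3 -> HIT, frames=[4,3,1] (faults so far: 6)
  Optimal total faults: 6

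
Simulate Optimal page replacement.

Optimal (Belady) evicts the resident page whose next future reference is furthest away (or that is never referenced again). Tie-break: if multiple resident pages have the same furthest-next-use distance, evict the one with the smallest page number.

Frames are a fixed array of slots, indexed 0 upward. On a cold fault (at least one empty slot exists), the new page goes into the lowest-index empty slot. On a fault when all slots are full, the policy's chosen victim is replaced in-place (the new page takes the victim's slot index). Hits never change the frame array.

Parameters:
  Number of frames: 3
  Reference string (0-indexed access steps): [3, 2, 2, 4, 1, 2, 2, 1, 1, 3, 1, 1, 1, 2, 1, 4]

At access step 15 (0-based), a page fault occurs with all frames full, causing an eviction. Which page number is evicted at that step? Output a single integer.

Step 0: ref 3 -> FAULT, frames=[3,-,-]
Step 1: ref 2 -> FAULT, frames=[3,2,-]
Step 2: ref 2 -> HIT, frames=[3,2,-]
Step 3: ref 4 -> FAULT, frames=[3,2,4]
Step 4: ref 1 -> FAULT, evict 4, frames=[3,2,1]
Step 5: ref 2 -> HIT, frames=[3,2,1]
Step 6: ref 2 -> HIT, frames=[3,2,1]
Step 7: ref 1 -> HIT, frames=[3,2,1]
Step 8: ref 1 -> HIT, frames=[3,2,1]
Step 9: ref 3 -> HIT, frames=[3,2,1]
Step 10: ref 1 -> HIT, frames=[3,2,1]
Step 11: ref 1 -> HIT, frames=[3,2,1]
Step 12: ref 1 -> HIT, frames=[3,2,1]
Step 13: ref 2 -> HIT, frames=[3,2,1]
Step 14: ref 1 -> HIT, frames=[3,2,1]
Step 15: ref 4 -> FAULT, evict 1, frames=[3,2,4]
At step 15: evicted page 1

Answer: 1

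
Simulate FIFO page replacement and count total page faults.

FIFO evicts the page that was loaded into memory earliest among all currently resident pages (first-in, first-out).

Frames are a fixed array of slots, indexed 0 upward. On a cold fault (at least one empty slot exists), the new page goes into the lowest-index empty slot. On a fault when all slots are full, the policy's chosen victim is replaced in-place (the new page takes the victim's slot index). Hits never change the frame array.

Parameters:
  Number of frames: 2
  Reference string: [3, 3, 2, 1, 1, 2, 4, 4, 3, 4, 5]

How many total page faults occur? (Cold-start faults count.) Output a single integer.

Answer: 6

Derivation:
Step 0: ref 3 → FAULT, frames=[3,-]
Step 1: ref 3 → HIT, frames=[3,-]
Step 2: ref 2 → FAULT, frames=[3,2]
Step 3: ref 1 → FAULT (evict 3), frames=[1,2]
Step 4: ref 1 → HIT, frames=[1,2]
Step 5: ref 2 → HIT, frames=[1,2]
Step 6: ref 4 → FAULT (evict 2), frames=[1,4]
Step 7: ref 4 → HIT, frames=[1,4]
Step 8: ref 3 → FAULT (evict 1), frames=[3,4]
Step 9: ref 4 → HIT, frames=[3,4]
Step 10: ref 5 → FAULT (evict 4), frames=[3,5]
Total faults: 6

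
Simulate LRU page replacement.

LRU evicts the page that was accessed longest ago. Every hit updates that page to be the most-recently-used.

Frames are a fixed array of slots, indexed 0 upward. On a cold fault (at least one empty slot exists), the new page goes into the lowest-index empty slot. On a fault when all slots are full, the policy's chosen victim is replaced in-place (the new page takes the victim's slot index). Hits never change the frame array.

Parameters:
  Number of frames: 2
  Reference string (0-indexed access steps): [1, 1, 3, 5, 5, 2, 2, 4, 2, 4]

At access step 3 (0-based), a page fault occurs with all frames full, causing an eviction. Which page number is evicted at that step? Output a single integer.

Step 0: ref 1 -> FAULT, frames=[1,-]
Step 1: ref 1 -> HIT, frames=[1,-]
Step 2: ref 3 -> FAULT, frames=[1,3]
Step 3: ref 5 -> FAULT, evict 1, frames=[5,3]
At step 3: evicted page 1

Answer: 1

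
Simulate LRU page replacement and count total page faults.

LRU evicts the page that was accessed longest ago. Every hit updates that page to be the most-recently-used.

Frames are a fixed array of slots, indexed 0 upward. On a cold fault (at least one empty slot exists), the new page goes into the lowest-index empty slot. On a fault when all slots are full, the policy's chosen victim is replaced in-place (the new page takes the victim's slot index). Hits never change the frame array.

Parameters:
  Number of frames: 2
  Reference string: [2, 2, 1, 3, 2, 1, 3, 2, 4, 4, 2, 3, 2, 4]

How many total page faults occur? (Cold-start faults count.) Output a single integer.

Answer: 10

Derivation:
Step 0: ref 2 → FAULT, frames=[2,-]
Step 1: ref 2 → HIT, frames=[2,-]
Step 2: ref 1 → FAULT, frames=[2,1]
Step 3: ref 3 → FAULT (evict 2), frames=[3,1]
Step 4: ref 2 → FAULT (evict 1), frames=[3,2]
Step 5: ref 1 → FAULT (evict 3), frames=[1,2]
Step 6: ref 3 → FAULT (evict 2), frames=[1,3]
Step 7: ref 2 → FAULT (evict 1), frames=[2,3]
Step 8: ref 4 → FAULT (evict 3), frames=[2,4]
Step 9: ref 4 → HIT, frames=[2,4]
Step 10: ref 2 → HIT, frames=[2,4]
Step 11: ref 3 → FAULT (evict 4), frames=[2,3]
Step 12: ref 2 → HIT, frames=[2,3]
Step 13: ref 4 → FAULT (evict 3), frames=[2,4]
Total faults: 10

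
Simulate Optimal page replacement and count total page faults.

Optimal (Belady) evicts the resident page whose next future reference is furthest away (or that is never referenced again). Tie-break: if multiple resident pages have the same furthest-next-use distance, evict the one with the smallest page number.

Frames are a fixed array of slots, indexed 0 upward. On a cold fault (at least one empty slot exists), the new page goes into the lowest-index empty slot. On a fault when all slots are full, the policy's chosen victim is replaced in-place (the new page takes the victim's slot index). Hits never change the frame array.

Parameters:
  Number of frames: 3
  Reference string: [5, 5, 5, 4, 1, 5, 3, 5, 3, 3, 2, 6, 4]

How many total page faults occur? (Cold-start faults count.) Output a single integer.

Step 0: ref 5 → FAULT, frames=[5,-,-]
Step 1: ref 5 → HIT, frames=[5,-,-]
Step 2: ref 5 → HIT, frames=[5,-,-]
Step 3: ref 4 → FAULT, frames=[5,4,-]
Step 4: ref 1 → FAULT, frames=[5,4,1]
Step 5: ref 5 → HIT, frames=[5,4,1]
Step 6: ref 3 → FAULT (evict 1), frames=[5,4,3]
Step 7: ref 5 → HIT, frames=[5,4,3]
Step 8: ref 3 → HIT, frames=[5,4,3]
Step 9: ref 3 → HIT, frames=[5,4,3]
Step 10: ref 2 → FAULT (evict 3), frames=[5,4,2]
Step 11: ref 6 → FAULT (evict 2), frames=[5,4,6]
Step 12: ref 4 → HIT, frames=[5,4,6]
Total faults: 6

Answer: 6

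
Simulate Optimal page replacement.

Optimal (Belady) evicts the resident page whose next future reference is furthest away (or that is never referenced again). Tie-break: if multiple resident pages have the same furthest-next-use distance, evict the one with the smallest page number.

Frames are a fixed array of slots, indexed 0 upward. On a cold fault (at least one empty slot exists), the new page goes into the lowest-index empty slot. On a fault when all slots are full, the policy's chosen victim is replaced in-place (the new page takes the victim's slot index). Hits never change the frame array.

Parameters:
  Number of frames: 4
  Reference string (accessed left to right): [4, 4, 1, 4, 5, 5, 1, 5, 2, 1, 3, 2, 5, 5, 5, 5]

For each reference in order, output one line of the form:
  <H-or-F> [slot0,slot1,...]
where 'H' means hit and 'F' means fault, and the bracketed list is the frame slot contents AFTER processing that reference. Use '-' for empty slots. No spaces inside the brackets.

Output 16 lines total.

F [4,-,-,-]
H [4,-,-,-]
F [4,1,-,-]
H [4,1,-,-]
F [4,1,5,-]
H [4,1,5,-]
H [4,1,5,-]
H [4,1,5,-]
F [4,1,5,2]
H [4,1,5,2]
F [4,3,5,2]
H [4,3,5,2]
H [4,3,5,2]
H [4,3,5,2]
H [4,3,5,2]
H [4,3,5,2]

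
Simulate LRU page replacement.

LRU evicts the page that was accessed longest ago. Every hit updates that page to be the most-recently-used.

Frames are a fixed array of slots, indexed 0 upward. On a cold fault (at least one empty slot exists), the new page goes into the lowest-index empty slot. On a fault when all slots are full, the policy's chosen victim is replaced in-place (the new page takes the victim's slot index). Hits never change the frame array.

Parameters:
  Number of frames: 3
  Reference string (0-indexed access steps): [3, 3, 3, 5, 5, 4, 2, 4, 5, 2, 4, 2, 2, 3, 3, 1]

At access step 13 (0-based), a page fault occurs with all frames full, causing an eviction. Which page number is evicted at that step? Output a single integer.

Step 0: ref 3 -> FAULT, frames=[3,-,-]
Step 1: ref 3 -> HIT, frames=[3,-,-]
Step 2: ref 3 -> HIT, frames=[3,-,-]
Step 3: ref 5 -> FAULT, frames=[3,5,-]
Step 4: ref 5 -> HIT, frames=[3,5,-]
Step 5: ref 4 -> FAULT, frames=[3,5,4]
Step 6: ref 2 -> FAULT, evict 3, frames=[2,5,4]
Step 7: ref 4 -> HIT, frames=[2,5,4]
Step 8: ref 5 -> HIT, frames=[2,5,4]
Step 9: ref 2 -> HIT, frames=[2,5,4]
Step 10: ref 4 -> HIT, frames=[2,5,4]
Step 11: ref 2 -> HIT, frames=[2,5,4]
Step 12: ref 2 -> HIT, frames=[2,5,4]
Step 13: ref 3 -> FAULT, evict 5, frames=[2,3,4]
At step 13: evicted page 5

Answer: 5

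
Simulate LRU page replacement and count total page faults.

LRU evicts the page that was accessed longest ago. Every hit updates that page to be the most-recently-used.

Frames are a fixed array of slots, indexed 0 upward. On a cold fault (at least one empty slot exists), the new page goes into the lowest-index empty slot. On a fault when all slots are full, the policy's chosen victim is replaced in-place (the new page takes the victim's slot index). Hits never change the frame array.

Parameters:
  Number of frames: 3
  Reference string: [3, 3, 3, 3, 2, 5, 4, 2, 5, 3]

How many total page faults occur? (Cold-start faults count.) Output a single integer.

Answer: 5

Derivation:
Step 0: ref 3 → FAULT, frames=[3,-,-]
Step 1: ref 3 → HIT, frames=[3,-,-]
Step 2: ref 3 → HIT, frames=[3,-,-]
Step 3: ref 3 → HIT, frames=[3,-,-]
Step 4: ref 2 → FAULT, frames=[3,2,-]
Step 5: ref 5 → FAULT, frames=[3,2,5]
Step 6: ref 4 → FAULT (evict 3), frames=[4,2,5]
Step 7: ref 2 → HIT, frames=[4,2,5]
Step 8: ref 5 → HIT, frames=[4,2,5]
Step 9: ref 3 → FAULT (evict 4), frames=[3,2,5]
Total faults: 5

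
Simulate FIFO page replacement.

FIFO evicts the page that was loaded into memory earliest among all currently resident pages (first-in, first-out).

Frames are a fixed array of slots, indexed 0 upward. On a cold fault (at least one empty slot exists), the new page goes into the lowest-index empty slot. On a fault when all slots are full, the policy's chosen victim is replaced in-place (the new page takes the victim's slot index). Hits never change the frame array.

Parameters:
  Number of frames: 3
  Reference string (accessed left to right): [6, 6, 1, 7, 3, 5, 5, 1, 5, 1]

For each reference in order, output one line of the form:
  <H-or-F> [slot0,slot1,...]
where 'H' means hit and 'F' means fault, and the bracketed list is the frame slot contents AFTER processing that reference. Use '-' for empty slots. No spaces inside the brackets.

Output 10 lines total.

F [6,-,-]
H [6,-,-]
F [6,1,-]
F [6,1,7]
F [3,1,7]
F [3,5,7]
H [3,5,7]
F [3,5,1]
H [3,5,1]
H [3,5,1]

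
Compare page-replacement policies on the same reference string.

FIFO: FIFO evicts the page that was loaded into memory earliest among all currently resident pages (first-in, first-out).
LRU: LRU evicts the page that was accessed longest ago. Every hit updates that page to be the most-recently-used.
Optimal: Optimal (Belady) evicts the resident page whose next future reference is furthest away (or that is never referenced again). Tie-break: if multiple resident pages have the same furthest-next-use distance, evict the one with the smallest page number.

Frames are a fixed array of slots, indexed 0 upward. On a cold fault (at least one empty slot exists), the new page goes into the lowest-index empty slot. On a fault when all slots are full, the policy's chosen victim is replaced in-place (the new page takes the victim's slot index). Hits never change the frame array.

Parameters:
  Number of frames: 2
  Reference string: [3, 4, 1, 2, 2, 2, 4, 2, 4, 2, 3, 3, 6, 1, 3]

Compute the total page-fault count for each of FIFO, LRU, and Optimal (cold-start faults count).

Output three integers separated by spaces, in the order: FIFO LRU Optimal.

--- FIFO ---
  step 0: ref 3 -> FAULT, frames=[3,-] (faults so far: 1)
  step 1: ref 4 -> FAULT, frames=[3,4] (faults so far: 2)
  step 2: ref 1 -> FAULT, evict 3, frames=[1,4] (faults so far: 3)
  step 3: ref 2 -> FAULT, evict 4, frames=[1,2] (faults so far: 4)
  step 4: ref 2 -> HIT, frames=[1,2] (faults so far: 4)
  step 5: ref 2 -> HIT, frames=[1,2] (faults so far: 4)
  step 6: ref 4 -> FAULT, evict 1, frames=[4,2] (faults so far: 5)
  step 7: ref 2 -> HIT, frames=[4,2] (faults so far: 5)
  step 8: ref 4 -> HIT, frames=[4,2] (faults so far: 5)
  step 9: ref 2 -> HIT, frames=[4,2] (faults so far: 5)
  step 10: ref 3 -> FAULT, evict 2, frames=[4,3] (faults so far: 6)
  step 11: ref 3 -> HIT, frames=[4,3] (faults so far: 6)
  step 12: ref 6 -> FAULT, evict 4, frames=[6,3] (faults so far: 7)
  step 13: ref 1 -> FAULT, evict 3, frames=[6,1] (faults so far: 8)
  step 14: ref 3 -> FAULT, evict 6, frames=[3,1] (faults so far: 9)
  FIFO total faults: 9
--- LRU ---
  step 0: ref 3 -> FAULT, frames=[3,-] (faults so far: 1)
  step 1: ref 4 -> FAULT, frames=[3,4] (faults so far: 2)
  step 2: ref 1 -> FAULT, evict 3, frames=[1,4] (faults so far: 3)
  step 3: ref 2 -> FAULT, evict 4, frames=[1,2] (faults so far: 4)
  step 4: ref 2 -> HIT, frames=[1,2] (faults so far: 4)
  step 5: ref 2 -> HIT, frames=[1,2] (faults so far: 4)
  step 6: ref 4 -> FAULT, evict 1, frames=[4,2] (faults so far: 5)
  step 7: ref 2 -> HIT, frames=[4,2] (faults so far: 5)
  step 8: ref 4 -> HIT, frames=[4,2] (faults so far: 5)
  step 9: ref 2 -> HIT, frames=[4,2] (faults so far: 5)
  step 10: ref 3 -> FAULT, evict 4, frames=[3,2] (faults so far: 6)
  step 11: ref 3 -> HIT, frames=[3,2] (faults so far: 6)
  step 12: ref 6 -> FAULT, evict 2, frames=[3,6] (faults so far: 7)
  step 13: ref 1 -> FAULT, evict 3, frames=[1,6] (faults so far: 8)
  step 14: ref 3 -> FAULT, evict 6, frames=[1,3] (faults so far: 9)
  LRU total faults: 9
--- Optimal ---
  step 0: ref 3 -> FAULT, frames=[3,-] (faults so far: 1)
  step 1: ref 4 -> FAULT, frames=[3,4] (faults so far: 2)
  step 2: ref 1 -> FAULT, evict 3, frames=[1,4] (faults so far: 3)
  step 3: ref 2 -> FAULT, evict 1, frames=[2,4] (faults so far: 4)
  step 4: ref 2 -> HIT, frames=[2,4] (faults so far: 4)
  step 5: ref 2 -> HIT, frames=[2,4] (faults so far: 4)
  step 6: ref 4 -> HIT, frames=[2,4] (faults so far: 4)
  step 7: ref 2 -> HIT, frames=[2,4] (faults so far: 4)
  step 8: ref 4 -> HIT, frames=[2,4] (faults so far: 4)
  step 9: ref 2 -> HIT, frames=[2,4] (faults so far: 4)
  step 10: ref 3 -> FAULT, evict 2, frames=[3,4] (faults so far: 5)
  step 11: ref 3 -> HIT, frames=[3,4] (faults so far: 5)
  step 12: ref 6 -> FAULT, evict 4, frames=[3,6] (faults so far: 6)
  step 13: ref 1 -> FAULT, evict 6, frames=[3,1] (faults so far: 7)
  step 14: ref 3 -> HIT, frames=[3,1] (faults so far: 7)
  Optimal total faults: 7

Answer: 9 9 7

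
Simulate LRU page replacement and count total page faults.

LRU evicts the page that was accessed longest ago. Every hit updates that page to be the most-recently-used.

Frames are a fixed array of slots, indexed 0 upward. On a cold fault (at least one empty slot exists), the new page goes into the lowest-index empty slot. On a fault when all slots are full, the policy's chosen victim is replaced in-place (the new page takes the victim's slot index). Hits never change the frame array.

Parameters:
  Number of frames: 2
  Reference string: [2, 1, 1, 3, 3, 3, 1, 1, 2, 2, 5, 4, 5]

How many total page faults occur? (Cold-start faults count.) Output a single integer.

Answer: 6

Derivation:
Step 0: ref 2 → FAULT, frames=[2,-]
Step 1: ref 1 → FAULT, frames=[2,1]
Step 2: ref 1 → HIT, frames=[2,1]
Step 3: ref 3 → FAULT (evict 2), frames=[3,1]
Step 4: ref 3 → HIT, frames=[3,1]
Step 5: ref 3 → HIT, frames=[3,1]
Step 6: ref 1 → HIT, frames=[3,1]
Step 7: ref 1 → HIT, frames=[3,1]
Step 8: ref 2 → FAULT (evict 3), frames=[2,1]
Step 9: ref 2 → HIT, frames=[2,1]
Step 10: ref 5 → FAULT (evict 1), frames=[2,5]
Step 11: ref 4 → FAULT (evict 2), frames=[4,5]
Step 12: ref 5 → HIT, frames=[4,5]
Total faults: 6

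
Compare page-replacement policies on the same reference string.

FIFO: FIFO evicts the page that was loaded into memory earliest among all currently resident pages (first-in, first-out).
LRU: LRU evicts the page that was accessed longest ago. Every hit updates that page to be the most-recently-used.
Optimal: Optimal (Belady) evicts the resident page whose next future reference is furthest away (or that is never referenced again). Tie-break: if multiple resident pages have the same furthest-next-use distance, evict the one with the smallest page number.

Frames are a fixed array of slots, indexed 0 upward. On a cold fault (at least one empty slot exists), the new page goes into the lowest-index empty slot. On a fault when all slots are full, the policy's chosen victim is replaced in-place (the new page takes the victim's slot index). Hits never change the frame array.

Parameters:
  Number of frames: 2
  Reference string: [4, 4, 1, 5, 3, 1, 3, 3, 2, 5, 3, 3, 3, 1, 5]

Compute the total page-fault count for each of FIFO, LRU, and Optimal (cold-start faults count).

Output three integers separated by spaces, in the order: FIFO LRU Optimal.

Answer: 10 10 7

Derivation:
--- FIFO ---
  step 0: ref 4 -> FAULT, frames=[4,-] (faults so far: 1)
  step 1: ref 4 -> HIT, frames=[4,-] (faults so far: 1)
  step 2: ref 1 -> FAULT, frames=[4,1] (faults so far: 2)
  step 3: ref 5 -> FAULT, evict 4, frames=[5,1] (faults so far: 3)
  step 4: ref 3 -> FAULT, evict 1, frames=[5,3] (faults so far: 4)
  step 5: ref 1 -> FAULT, evict 5, frames=[1,3] (faults so far: 5)
  step 6: ref 3 -> HIT, frames=[1,3] (faults so far: 5)
  step 7: ref 3 -> HIT, frames=[1,3] (faults so far: 5)
  step 8: ref 2 -> FAULT, evict 3, frames=[1,2] (faults so far: 6)
  step 9: ref 5 -> FAULT, evict 1, frames=[5,2] (faults so far: 7)
  step 10: ref 3 -> FAULT, evict 2, frames=[5,3] (faults so far: 8)
  step 11: ref 3 -> HIT, frames=[5,3] (faults so far: 8)
  step 12: ref 3 -> HIT, frames=[5,3] (faults so far: 8)
  step 13: ref 1 -> FAULT, evict 5, frames=[1,3] (faults so far: 9)
  step 14: ref 5 -> FAULT, evict 3, frames=[1,5] (faults so far: 10)
  FIFO total faults: 10
--- LRU ---
  step 0: ref 4 -> FAULT, frames=[4,-] (faults so far: 1)
  step 1: ref 4 -> HIT, frames=[4,-] (faults so far: 1)
  step 2: ref 1 -> FAULT, frames=[4,1] (faults so far: 2)
  step 3: ref 5 -> FAULT, evict 4, frames=[5,1] (faults so far: 3)
  step 4: ref 3 -> FAULT, evict 1, frames=[5,3] (faults so far: 4)
  step 5: ref 1 -> FAULT, evict 5, frames=[1,3] (faults so far: 5)
  step 6: ref 3 -> HIT, frames=[1,3] (faults so far: 5)
  step 7: ref 3 -> HIT, frames=[1,3] (faults so far: 5)
  step 8: ref 2 -> FAULT, evict 1, frames=[2,3] (faults so far: 6)
  step 9: ref 5 -> FAULT, evict 3, frames=[2,5] (faults so far: 7)
  step 10: ref 3 -> FAULT, evict 2, frames=[3,5] (faults so far: 8)
  step 11: ref 3 -> HIT, frames=[3,5] (faults so far: 8)
  step 12: ref 3 -> HIT, frames=[3,5] (faults so far: 8)
  step 13: ref 1 -> FAULT, evict 5, frames=[3,1] (faults so far: 9)
  step 14: ref 5 -> FAULT, evict 3, frames=[5,1] (faults so far: 10)
  LRU total faults: 10
--- Optimal ---
  step 0: ref 4 -> FAULT, frames=[4,-] (faults so far: 1)
  step 1: ref 4 -> HIT, frames=[4,-] (faults so far: 1)
  step 2: ref 1 -> FAULT, frames=[4,1] (faults so far: 2)
  step 3: ref 5 -> FAULT, evict 4, frames=[5,1] (faults so far: 3)
  step 4: ref 3 -> FAULT, evict 5, frames=[3,1] (faults so far: 4)
  step 5: ref 1 -> HIT, frames=[3,1] (faults so far: 4)
  step 6: ref 3 -> HIT, frames=[3,1] (faults so far: 4)
  step 7: ref 3 -> HIT, frames=[3,1] (faults so far: 4)
  step 8: ref 2 -> FAULT, evict 1, frames=[3,2] (faults so far: 5)
  step 9: ref 5 -> FAULT, evict 2, frames=[3,5] (faults so far: 6)
  step 10: ref 3 -> HIT, frames=[3,5] (faults so far: 6)
  step 11: ref 3 -> HIT, frames=[3,5] (faults so far: 6)
  step 12: ref 3 -> HIT, frames=[3,5] (faults so far: 6)
  step 13: ref 1 -> FAULT, evict 3, frames=[1,5] (faults so far: 7)
  step 14: ref 5 -> HIT, frames=[1,5] (faults so far: 7)
  Optimal total faults: 7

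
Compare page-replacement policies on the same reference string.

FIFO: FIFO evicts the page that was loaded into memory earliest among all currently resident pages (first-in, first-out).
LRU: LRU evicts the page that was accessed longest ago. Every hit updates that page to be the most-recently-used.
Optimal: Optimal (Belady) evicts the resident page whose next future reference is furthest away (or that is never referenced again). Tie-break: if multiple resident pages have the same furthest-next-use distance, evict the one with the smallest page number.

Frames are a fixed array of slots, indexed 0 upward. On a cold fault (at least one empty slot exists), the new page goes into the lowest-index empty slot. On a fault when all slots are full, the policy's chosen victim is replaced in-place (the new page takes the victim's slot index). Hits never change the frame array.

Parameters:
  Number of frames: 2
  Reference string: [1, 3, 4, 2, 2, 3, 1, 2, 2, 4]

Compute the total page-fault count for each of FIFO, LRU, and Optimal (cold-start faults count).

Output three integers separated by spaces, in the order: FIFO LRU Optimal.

--- FIFO ---
  step 0: ref 1 -> FAULT, frames=[1,-] (faults so far: 1)
  step 1: ref 3 -> FAULT, frames=[1,3] (faults so far: 2)
  step 2: ref 4 -> FAULT, evict 1, frames=[4,3] (faults so far: 3)
  step 3: ref 2 -> FAULT, evict 3, frames=[4,2] (faults so far: 4)
  step 4: ref 2 -> HIT, frames=[4,2] (faults so far: 4)
  step 5: ref 3 -> FAULT, evict 4, frames=[3,2] (faults so far: 5)
  step 6: ref 1 -> FAULT, evict 2, frames=[3,1] (faults so far: 6)
  step 7: ref 2 -> FAULT, evict 3, frames=[2,1] (faults so far: 7)
  step 8: ref 2 -> HIT, frames=[2,1] (faults so far: 7)
  step 9: ref 4 -> FAULT, evict 1, frames=[2,4] (faults so far: 8)
  FIFO total faults: 8
--- LRU ---
  step 0: ref 1 -> FAULT, frames=[1,-] (faults so far: 1)
  step 1: ref 3 -> FAULT, frames=[1,3] (faults so far: 2)
  step 2: ref 4 -> FAULT, evict 1, frames=[4,3] (faults so far: 3)
  step 3: ref 2 -> FAULT, evict 3, frames=[4,2] (faults so far: 4)
  step 4: ref 2 -> HIT, frames=[4,2] (faults so far: 4)
  step 5: ref 3 -> FAULT, evict 4, frames=[3,2] (faults so far: 5)
  step 6: ref 1 -> FAULT, evict 2, frames=[3,1] (faults so far: 6)
  step 7: ref 2 -> FAULT, evict 3, frames=[2,1] (faults so far: 7)
  step 8: ref 2 -> HIT, frames=[2,1] (faults so far: 7)
  step 9: ref 4 -> FAULT, evict 1, frames=[2,4] (faults so far: 8)
  LRU total faults: 8
--- Optimal ---
  step 0: ref 1 -> FAULT, frames=[1,-] (faults so far: 1)
  step 1: ref 3 -> FAULT, frames=[1,3] (faults so far: 2)
  step 2: ref 4 -> FAULT, evict 1, frames=[4,3] (faults so far: 3)
  step 3: ref 2 -> FAULT, evict 4, frames=[2,3] (faults so far: 4)
  step 4: ref 2 -> HIT, frames=[2,3] (faults so far: 4)
  step 5: ref 3 -> HIT, frames=[2,3] (faults so far: 4)
  step 6: ref 1 -> FAULT, evict 3, frames=[2,1] (faults so far: 5)
  step 7: ref 2 -> HIT, frames=[2,1] (faults so far: 5)
  step 8: ref 2 -> HIT, frames=[2,1] (faults so far: 5)
  step 9: ref 4 -> FAULT, evict 1, frames=[2,4] (faults so far: 6)
  Optimal total faults: 6

Answer: 8 8 6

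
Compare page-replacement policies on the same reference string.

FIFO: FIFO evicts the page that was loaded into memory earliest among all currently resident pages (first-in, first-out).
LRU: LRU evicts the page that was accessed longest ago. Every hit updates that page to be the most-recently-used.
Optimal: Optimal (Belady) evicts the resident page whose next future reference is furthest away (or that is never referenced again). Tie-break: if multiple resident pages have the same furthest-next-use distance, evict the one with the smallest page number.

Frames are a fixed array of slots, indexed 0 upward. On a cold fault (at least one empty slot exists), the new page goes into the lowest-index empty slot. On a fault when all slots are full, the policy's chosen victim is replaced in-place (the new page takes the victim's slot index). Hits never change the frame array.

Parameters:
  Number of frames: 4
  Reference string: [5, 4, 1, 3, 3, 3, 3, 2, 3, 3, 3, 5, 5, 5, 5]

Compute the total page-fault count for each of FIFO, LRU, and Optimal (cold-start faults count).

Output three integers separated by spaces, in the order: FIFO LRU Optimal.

Answer: 6 6 5

Derivation:
--- FIFO ---
  step 0: ref 5 -> FAULT, frames=[5,-,-,-] (faults so far: 1)
  step 1: ref 4 -> FAULT, frames=[5,4,-,-] (faults so far: 2)
  step 2: ref 1 -> FAULT, frames=[5,4,1,-] (faults so far: 3)
  step 3: ref 3 -> FAULT, frames=[5,4,1,3] (faults so far: 4)
  step 4: ref 3 -> HIT, frames=[5,4,1,3] (faults so far: 4)
  step 5: ref 3 -> HIT, frames=[5,4,1,3] (faults so far: 4)
  step 6: ref 3 -> HIT, frames=[5,4,1,3] (faults so far: 4)
  step 7: ref 2 -> FAULT, evict 5, frames=[2,4,1,3] (faults so far: 5)
  step 8: ref 3 -> HIT, frames=[2,4,1,3] (faults so far: 5)
  step 9: ref 3 -> HIT, frames=[2,4,1,3] (faults so far: 5)
  step 10: ref 3 -> HIT, frames=[2,4,1,3] (faults so far: 5)
  step 11: ref 5 -> FAULT, evict 4, frames=[2,5,1,3] (faults so far: 6)
  step 12: ref 5 -> HIT, frames=[2,5,1,3] (faults so far: 6)
  step 13: ref 5 -> HIT, frames=[2,5,1,3] (faults so far: 6)
  step 14: ref 5 -> HIT, frames=[2,5,1,3] (faults so far: 6)
  FIFO total faults: 6
--- LRU ---
  step 0: ref 5 -> FAULT, frames=[5,-,-,-] (faults so far: 1)
  step 1: ref 4 -> FAULT, frames=[5,4,-,-] (faults so far: 2)
  step 2: ref 1 -> FAULT, frames=[5,4,1,-] (faults so far: 3)
  step 3: ref 3 -> FAULT, frames=[5,4,1,3] (faults so far: 4)
  step 4: ref 3 -> HIT, frames=[5,4,1,3] (faults so far: 4)
  step 5: ref 3 -> HIT, frames=[5,4,1,3] (faults so far: 4)
  step 6: ref 3 -> HIT, frames=[5,4,1,3] (faults so far: 4)
  step 7: ref 2 -> FAULT, evict 5, frames=[2,4,1,3] (faults so far: 5)
  step 8: ref 3 -> HIT, frames=[2,4,1,3] (faults so far: 5)
  step 9: ref 3 -> HIT, frames=[2,4,1,3] (faults so far: 5)
  step 10: ref 3 -> HIT, frames=[2,4,1,3] (faults so far: 5)
  step 11: ref 5 -> FAULT, evict 4, frames=[2,5,1,3] (faults so far: 6)
  step 12: ref 5 -> HIT, frames=[2,5,1,3] (faults so far: 6)
  step 13: ref 5 -> HIT, frames=[2,5,1,3] (faults so far: 6)
  step 14: ref 5 -> HIT, frames=[2,5,1,3] (faults so far: 6)
  LRU total faults: 6
--- Optimal ---
  step 0: ref 5 -> FAULT, frames=[5,-,-,-] (faults so far: 1)
  step 1: ref 4 -> FAULT, frames=[5,4,-,-] (faults so far: 2)
  step 2: ref 1 -> FAULT, frames=[5,4,1,-] (faults so far: 3)
  step 3: ref 3 -> FAULT, frames=[5,4,1,3] (faults so far: 4)
  step 4: ref 3 -> HIT, frames=[5,4,1,3] (faults so far: 4)
  step 5: ref 3 -> HIT, frames=[5,4,1,3] (faults so far: 4)
  step 6: ref 3 -> HIT, frames=[5,4,1,3] (faults so far: 4)
  step 7: ref 2 -> FAULT, evict 1, frames=[5,4,2,3] (faults so far: 5)
  step 8: ref 3 -> HIT, frames=[5,4,2,3] (faults so far: 5)
  step 9: ref 3 -> HIT, frames=[5,4,2,3] (faults so far: 5)
  step 10: ref 3 -> HIT, frames=[5,4,2,3] (faults so far: 5)
  step 11: ref 5 -> HIT, frames=[5,4,2,3] (faults so far: 5)
  step 12: ref 5 -> HIT, frames=[5,4,2,3] (faults so far: 5)
  step 13: ref 5 -> HIT, frames=[5,4,2,3] (faults so far: 5)
  step 14: ref 5 -> HIT, frames=[5,4,2,3] (faults so far: 5)
  Optimal total faults: 5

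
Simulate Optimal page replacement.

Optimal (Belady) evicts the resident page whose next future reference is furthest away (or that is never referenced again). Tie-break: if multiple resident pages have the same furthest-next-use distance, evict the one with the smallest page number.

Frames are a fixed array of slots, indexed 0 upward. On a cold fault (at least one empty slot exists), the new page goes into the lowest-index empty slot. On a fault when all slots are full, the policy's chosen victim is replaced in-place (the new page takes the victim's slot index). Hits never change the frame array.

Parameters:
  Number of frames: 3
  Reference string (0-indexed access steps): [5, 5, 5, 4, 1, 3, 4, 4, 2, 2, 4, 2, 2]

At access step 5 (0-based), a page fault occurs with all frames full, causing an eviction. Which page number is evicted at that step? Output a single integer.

Answer: 1

Derivation:
Step 0: ref 5 -> FAULT, frames=[5,-,-]
Step 1: ref 5 -> HIT, frames=[5,-,-]
Step 2: ref 5 -> HIT, frames=[5,-,-]
Step 3: ref 4 -> FAULT, frames=[5,4,-]
Step 4: ref 1 -> FAULT, frames=[5,4,1]
Step 5: ref 3 -> FAULT, evict 1, frames=[5,4,3]
At step 5: evicted page 1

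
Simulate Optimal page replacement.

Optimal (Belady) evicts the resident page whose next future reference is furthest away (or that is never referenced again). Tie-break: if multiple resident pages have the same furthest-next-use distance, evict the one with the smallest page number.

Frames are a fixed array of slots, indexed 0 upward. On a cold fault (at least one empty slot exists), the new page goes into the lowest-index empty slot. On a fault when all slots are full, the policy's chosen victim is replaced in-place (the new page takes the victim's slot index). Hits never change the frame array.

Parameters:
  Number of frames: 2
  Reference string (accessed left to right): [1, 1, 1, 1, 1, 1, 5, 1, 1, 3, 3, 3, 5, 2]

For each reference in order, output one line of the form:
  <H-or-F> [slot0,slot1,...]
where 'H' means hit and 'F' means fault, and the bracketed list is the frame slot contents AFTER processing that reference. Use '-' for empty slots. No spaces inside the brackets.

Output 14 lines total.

F [1,-]
H [1,-]
H [1,-]
H [1,-]
H [1,-]
H [1,-]
F [1,5]
H [1,5]
H [1,5]
F [3,5]
H [3,5]
H [3,5]
H [3,5]
F [2,5]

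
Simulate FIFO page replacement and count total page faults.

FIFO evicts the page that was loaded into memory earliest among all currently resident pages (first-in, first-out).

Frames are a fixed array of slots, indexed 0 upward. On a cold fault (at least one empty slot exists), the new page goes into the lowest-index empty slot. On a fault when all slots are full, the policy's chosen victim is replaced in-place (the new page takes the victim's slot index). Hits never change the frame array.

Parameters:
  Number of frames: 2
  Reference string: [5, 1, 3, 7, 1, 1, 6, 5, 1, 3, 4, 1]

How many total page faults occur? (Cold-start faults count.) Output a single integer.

Step 0: ref 5 → FAULT, frames=[5,-]
Step 1: ref 1 → FAULT, frames=[5,1]
Step 2: ref 3 → FAULT (evict 5), frames=[3,1]
Step 3: ref 7 → FAULT (evict 1), frames=[3,7]
Step 4: ref 1 → FAULT (evict 3), frames=[1,7]
Step 5: ref 1 → HIT, frames=[1,7]
Step 6: ref 6 → FAULT (evict 7), frames=[1,6]
Step 7: ref 5 → FAULT (evict 1), frames=[5,6]
Step 8: ref 1 → FAULT (evict 6), frames=[5,1]
Step 9: ref 3 → FAULT (evict 5), frames=[3,1]
Step 10: ref 4 → FAULT (evict 1), frames=[3,4]
Step 11: ref 1 → FAULT (evict 3), frames=[1,4]
Total faults: 11

Answer: 11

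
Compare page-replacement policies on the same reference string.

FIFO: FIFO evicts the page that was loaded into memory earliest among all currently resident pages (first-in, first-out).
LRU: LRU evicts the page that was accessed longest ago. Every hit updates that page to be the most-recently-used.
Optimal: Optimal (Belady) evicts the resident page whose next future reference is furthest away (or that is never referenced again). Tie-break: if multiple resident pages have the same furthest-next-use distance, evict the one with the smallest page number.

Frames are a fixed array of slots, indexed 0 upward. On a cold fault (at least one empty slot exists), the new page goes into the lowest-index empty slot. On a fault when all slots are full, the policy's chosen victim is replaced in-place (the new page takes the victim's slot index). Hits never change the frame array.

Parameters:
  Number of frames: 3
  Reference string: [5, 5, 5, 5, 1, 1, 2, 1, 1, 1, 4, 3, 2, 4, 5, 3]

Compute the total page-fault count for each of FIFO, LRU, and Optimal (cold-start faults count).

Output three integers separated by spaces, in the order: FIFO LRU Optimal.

Answer: 6 8 6

Derivation:
--- FIFO ---
  step 0: ref 5 -> FAULT, frames=[5,-,-] (faults so far: 1)
  step 1: ref 5 -> HIT, frames=[5,-,-] (faults so far: 1)
  step 2: ref 5 -> HIT, frames=[5,-,-] (faults so far: 1)
  step 3: ref 5 -> HIT, frames=[5,-,-] (faults so far: 1)
  step 4: ref 1 -> FAULT, frames=[5,1,-] (faults so far: 2)
  step 5: ref 1 -> HIT, frames=[5,1,-] (faults so far: 2)
  step 6: ref 2 -> FAULT, frames=[5,1,2] (faults so far: 3)
  step 7: ref 1 -> HIT, frames=[5,1,2] (faults so far: 3)
  step 8: ref 1 -> HIT, frames=[5,1,2] (faults so far: 3)
  step 9: ref 1 -> HIT, frames=[5,1,2] (faults so far: 3)
  step 10: ref 4 -> FAULT, evict 5, frames=[4,1,2] (faults so far: 4)
  step 11: ref 3 -> FAULT, evict 1, frames=[4,3,2] (faults so far: 5)
  step 12: ref 2 -> HIT, frames=[4,3,2] (faults so far: 5)
  step 13: ref 4 -> HIT, frames=[4,3,2] (faults so far: 5)
  step 14: ref 5 -> FAULT, evict 2, frames=[4,3,5] (faults so far: 6)
  step 15: ref 3 -> HIT, frames=[4,3,5] (faults so far: 6)
  FIFO total faults: 6
--- LRU ---
  step 0: ref 5 -> FAULT, frames=[5,-,-] (faults so far: 1)
  step 1: ref 5 -> HIT, frames=[5,-,-] (faults so far: 1)
  step 2: ref 5 -> HIT, frames=[5,-,-] (faults so far: 1)
  step 3: ref 5 -> HIT, frames=[5,-,-] (faults so far: 1)
  step 4: ref 1 -> FAULT, frames=[5,1,-] (faults so far: 2)
  step 5: ref 1 -> HIT, frames=[5,1,-] (faults so far: 2)
  step 6: ref 2 -> FAULT, frames=[5,1,2] (faults so far: 3)
  step 7: ref 1 -> HIT, frames=[5,1,2] (faults so far: 3)
  step 8: ref 1 -> HIT, frames=[5,1,2] (faults so far: 3)
  step 9: ref 1 -> HIT, frames=[5,1,2] (faults so far: 3)
  step 10: ref 4 -> FAULT, evict 5, frames=[4,1,2] (faults so far: 4)
  step 11: ref 3 -> FAULT, evict 2, frames=[4,1,3] (faults so far: 5)
  step 12: ref 2 -> FAULT, evict 1, frames=[4,2,3] (faults so far: 6)
  step 13: ref 4 -> HIT, frames=[4,2,3] (faults so far: 6)
  step 14: ref 5 -> FAULT, evict 3, frames=[4,2,5] (faults so far: 7)
  step 15: ref 3 -> FAULT, evict 2, frames=[4,3,5] (faults so far: 8)
  LRU total faults: 8
--- Optimal ---
  step 0: ref 5 -> FAULT, frames=[5,-,-] (faults so far: 1)
  step 1: ref 5 -> HIT, frames=[5,-,-] (faults so far: 1)
  step 2: ref 5 -> HIT, frames=[5,-,-] (faults so far: 1)
  step 3: ref 5 -> HIT, frames=[5,-,-] (faults so far: 1)
  step 4: ref 1 -> FAULT, frames=[5,1,-] (faults so far: 2)
  step 5: ref 1 -> HIT, frames=[5,1,-] (faults so far: 2)
  step 6: ref 2 -> FAULT, frames=[5,1,2] (faults so far: 3)
  step 7: ref 1 -> HIT, frames=[5,1,2] (faults so far: 3)
  step 8: ref 1 -> HIT, frames=[5,1,2] (faults so far: 3)
  step 9: ref 1 -> HIT, frames=[5,1,2] (faults so far: 3)
  step 10: ref 4 -> FAULT, evict 1, frames=[5,4,2] (faults so far: 4)
  step 11: ref 3 -> FAULT, evict 5, frames=[3,4,2] (faults so far: 5)
  step 12: ref 2 -> HIT, frames=[3,4,2] (faults so far: 5)
  step 13: ref 4 -> HIT, frames=[3,4,2] (faults so far: 5)
  step 14: ref 5 -> FAULT, evict 2, frames=[3,4,5] (faults so far: 6)
  step 15: ref 3 -> HIT, frames=[3,4,5] (faults so far: 6)
  Optimal total faults: 6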